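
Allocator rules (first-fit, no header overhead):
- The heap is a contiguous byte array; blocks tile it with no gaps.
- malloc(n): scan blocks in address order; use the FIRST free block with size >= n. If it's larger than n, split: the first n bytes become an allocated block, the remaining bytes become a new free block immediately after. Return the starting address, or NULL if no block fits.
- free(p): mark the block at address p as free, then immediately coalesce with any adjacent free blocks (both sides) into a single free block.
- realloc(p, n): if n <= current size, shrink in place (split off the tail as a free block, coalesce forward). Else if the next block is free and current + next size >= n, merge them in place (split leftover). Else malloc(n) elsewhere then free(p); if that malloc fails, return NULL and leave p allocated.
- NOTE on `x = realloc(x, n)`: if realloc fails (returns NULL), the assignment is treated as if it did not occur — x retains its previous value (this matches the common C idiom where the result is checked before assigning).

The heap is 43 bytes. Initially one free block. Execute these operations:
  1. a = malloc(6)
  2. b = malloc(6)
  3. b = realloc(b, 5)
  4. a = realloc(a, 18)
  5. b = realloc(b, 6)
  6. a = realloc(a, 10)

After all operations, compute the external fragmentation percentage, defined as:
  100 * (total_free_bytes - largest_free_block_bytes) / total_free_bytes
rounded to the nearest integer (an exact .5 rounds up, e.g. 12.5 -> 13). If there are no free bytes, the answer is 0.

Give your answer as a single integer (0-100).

Op 1: a = malloc(6) -> a = 0; heap: [0-5 ALLOC][6-42 FREE]
Op 2: b = malloc(6) -> b = 6; heap: [0-5 ALLOC][6-11 ALLOC][12-42 FREE]
Op 3: b = realloc(b, 5) -> b = 6; heap: [0-5 ALLOC][6-10 ALLOC][11-42 FREE]
Op 4: a = realloc(a, 18) -> a = 11; heap: [0-5 FREE][6-10 ALLOC][11-28 ALLOC][29-42 FREE]
Op 5: b = realloc(b, 6) -> b = 0; heap: [0-5 ALLOC][6-10 FREE][11-28 ALLOC][29-42 FREE]
Op 6: a = realloc(a, 10) -> a = 11; heap: [0-5 ALLOC][6-10 FREE][11-20 ALLOC][21-42 FREE]
Free blocks: [5 22] total_free=27 largest=22 -> 100*(27-22)/27 = 500/27 ≈ 18.519 -> rounds to 19

Answer: 19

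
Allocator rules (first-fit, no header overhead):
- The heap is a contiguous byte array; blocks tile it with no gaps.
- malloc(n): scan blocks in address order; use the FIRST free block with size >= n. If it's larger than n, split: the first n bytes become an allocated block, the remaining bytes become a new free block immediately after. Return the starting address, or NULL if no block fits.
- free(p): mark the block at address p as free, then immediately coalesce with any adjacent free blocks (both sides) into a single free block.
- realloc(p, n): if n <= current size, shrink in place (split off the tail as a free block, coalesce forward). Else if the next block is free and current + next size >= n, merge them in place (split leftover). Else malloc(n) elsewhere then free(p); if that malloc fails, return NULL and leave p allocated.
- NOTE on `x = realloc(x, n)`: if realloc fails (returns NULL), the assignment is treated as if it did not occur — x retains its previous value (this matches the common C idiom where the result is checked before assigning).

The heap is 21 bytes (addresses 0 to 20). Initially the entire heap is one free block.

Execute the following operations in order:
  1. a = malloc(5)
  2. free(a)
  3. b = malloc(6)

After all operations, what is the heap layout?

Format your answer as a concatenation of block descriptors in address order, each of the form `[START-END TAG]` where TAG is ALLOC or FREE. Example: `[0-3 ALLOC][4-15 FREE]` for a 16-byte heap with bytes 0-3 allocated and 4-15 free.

Answer: [0-5 ALLOC][6-20 FREE]

Derivation:
Op 1: a = malloc(5) -> a = 0; heap: [0-4 ALLOC][5-20 FREE]
Op 2: free(a) -> (freed a); heap: [0-20 FREE]
Op 3: b = malloc(6) -> b = 0; heap: [0-5 ALLOC][6-20 FREE]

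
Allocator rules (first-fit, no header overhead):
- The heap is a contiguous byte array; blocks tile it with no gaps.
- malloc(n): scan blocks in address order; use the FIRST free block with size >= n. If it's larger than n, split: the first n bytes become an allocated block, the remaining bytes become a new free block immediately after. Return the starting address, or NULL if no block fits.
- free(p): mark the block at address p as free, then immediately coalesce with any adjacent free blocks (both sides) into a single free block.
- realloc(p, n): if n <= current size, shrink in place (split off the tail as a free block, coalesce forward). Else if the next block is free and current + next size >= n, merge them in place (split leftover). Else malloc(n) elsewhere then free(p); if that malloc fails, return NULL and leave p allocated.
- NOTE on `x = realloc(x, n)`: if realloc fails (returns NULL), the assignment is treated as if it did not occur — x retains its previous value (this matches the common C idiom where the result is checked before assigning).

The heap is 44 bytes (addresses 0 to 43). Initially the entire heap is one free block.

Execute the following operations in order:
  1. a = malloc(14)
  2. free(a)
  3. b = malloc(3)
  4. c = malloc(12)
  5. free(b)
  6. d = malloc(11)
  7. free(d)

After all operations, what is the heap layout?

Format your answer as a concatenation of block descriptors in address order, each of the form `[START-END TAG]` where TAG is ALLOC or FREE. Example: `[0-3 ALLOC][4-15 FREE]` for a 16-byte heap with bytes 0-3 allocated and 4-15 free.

Op 1: a = malloc(14) -> a = 0; heap: [0-13 ALLOC][14-43 FREE]
Op 2: free(a) -> (freed a); heap: [0-43 FREE]
Op 3: b = malloc(3) -> b = 0; heap: [0-2 ALLOC][3-43 FREE]
Op 4: c = malloc(12) -> c = 3; heap: [0-2 ALLOC][3-14 ALLOC][15-43 FREE]
Op 5: free(b) -> (freed b); heap: [0-2 FREE][3-14 ALLOC][15-43 FREE]
Op 6: d = malloc(11) -> d = 15; heap: [0-2 FREE][3-14 ALLOC][15-25 ALLOC][26-43 FREE]
Op 7: free(d) -> (freed d); heap: [0-2 FREE][3-14 ALLOC][15-43 FREE]

Answer: [0-2 FREE][3-14 ALLOC][15-43 FREE]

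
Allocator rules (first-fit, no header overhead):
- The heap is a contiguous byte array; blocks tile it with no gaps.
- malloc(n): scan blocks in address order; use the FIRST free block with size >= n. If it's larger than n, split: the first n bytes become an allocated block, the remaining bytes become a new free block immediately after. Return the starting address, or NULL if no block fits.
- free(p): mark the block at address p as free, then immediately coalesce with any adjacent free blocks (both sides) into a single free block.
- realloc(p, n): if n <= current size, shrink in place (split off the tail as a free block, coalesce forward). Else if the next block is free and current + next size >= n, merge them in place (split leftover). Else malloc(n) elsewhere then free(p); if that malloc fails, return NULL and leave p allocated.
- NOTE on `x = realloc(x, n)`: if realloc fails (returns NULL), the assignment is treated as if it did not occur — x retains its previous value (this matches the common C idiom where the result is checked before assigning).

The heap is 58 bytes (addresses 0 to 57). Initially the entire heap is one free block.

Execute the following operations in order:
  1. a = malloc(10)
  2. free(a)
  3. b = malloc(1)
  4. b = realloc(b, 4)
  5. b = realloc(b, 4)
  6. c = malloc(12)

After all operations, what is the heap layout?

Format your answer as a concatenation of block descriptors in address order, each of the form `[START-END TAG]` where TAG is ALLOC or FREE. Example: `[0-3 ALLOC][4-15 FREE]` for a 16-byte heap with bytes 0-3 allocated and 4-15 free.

Answer: [0-3 ALLOC][4-15 ALLOC][16-57 FREE]

Derivation:
Op 1: a = malloc(10) -> a = 0; heap: [0-9 ALLOC][10-57 FREE]
Op 2: free(a) -> (freed a); heap: [0-57 FREE]
Op 3: b = malloc(1) -> b = 0; heap: [0-0 ALLOC][1-57 FREE]
Op 4: b = realloc(b, 4) -> b = 0; heap: [0-3 ALLOC][4-57 FREE]
Op 5: b = realloc(b, 4) -> b = 0; heap: [0-3 ALLOC][4-57 FREE]
Op 6: c = malloc(12) -> c = 4; heap: [0-3 ALLOC][4-15 ALLOC][16-57 FREE]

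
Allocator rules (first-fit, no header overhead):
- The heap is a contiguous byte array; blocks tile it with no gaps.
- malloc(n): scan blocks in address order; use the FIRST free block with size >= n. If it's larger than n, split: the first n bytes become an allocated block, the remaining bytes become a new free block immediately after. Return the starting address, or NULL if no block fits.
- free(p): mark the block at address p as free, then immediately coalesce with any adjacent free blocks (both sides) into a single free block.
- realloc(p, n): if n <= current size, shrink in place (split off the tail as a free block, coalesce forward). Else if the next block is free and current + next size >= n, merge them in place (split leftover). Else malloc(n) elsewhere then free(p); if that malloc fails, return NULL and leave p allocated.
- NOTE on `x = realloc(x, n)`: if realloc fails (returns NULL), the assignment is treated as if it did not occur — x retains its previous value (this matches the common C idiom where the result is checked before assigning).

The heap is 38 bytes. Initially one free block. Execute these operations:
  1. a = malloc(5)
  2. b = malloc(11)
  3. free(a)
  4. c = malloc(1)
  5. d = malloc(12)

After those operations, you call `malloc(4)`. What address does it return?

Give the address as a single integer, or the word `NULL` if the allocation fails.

Op 1: a = malloc(5) -> a = 0; heap: [0-4 ALLOC][5-37 FREE]
Op 2: b = malloc(11) -> b = 5; heap: [0-4 ALLOC][5-15 ALLOC][16-37 FREE]
Op 3: free(a) -> (freed a); heap: [0-4 FREE][5-15 ALLOC][16-37 FREE]
Op 4: c = malloc(1) -> c = 0; heap: [0-0 ALLOC][1-4 FREE][5-15 ALLOC][16-37 FREE]
Op 5: d = malloc(12) -> d = 16; heap: [0-0 ALLOC][1-4 FREE][5-15 ALLOC][16-27 ALLOC][28-37 FREE]
malloc(4): first-fit scan over [0-0 ALLOC][1-4 FREE][5-15 ALLOC][16-27 ALLOC][28-37 FREE] -> 1

Answer: 1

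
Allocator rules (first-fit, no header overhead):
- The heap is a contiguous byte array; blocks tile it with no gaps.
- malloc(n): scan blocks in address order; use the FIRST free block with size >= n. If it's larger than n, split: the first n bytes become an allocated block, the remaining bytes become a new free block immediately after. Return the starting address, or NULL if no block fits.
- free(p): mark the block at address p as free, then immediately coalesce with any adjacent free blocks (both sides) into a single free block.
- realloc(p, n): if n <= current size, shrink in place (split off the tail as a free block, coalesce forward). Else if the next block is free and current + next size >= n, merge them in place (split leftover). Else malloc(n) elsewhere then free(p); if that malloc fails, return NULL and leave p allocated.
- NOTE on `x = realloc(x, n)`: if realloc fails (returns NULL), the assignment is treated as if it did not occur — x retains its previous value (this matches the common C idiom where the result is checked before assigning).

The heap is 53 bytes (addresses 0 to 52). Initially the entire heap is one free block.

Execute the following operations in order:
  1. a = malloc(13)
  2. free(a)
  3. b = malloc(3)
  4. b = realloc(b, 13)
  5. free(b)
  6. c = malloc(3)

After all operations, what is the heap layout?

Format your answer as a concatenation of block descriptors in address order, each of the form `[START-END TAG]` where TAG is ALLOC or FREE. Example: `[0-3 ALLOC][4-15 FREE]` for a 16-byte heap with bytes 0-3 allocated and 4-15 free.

Op 1: a = malloc(13) -> a = 0; heap: [0-12 ALLOC][13-52 FREE]
Op 2: free(a) -> (freed a); heap: [0-52 FREE]
Op 3: b = malloc(3) -> b = 0; heap: [0-2 ALLOC][3-52 FREE]
Op 4: b = realloc(b, 13) -> b = 0; heap: [0-12 ALLOC][13-52 FREE]
Op 5: free(b) -> (freed b); heap: [0-52 FREE]
Op 6: c = malloc(3) -> c = 0; heap: [0-2 ALLOC][3-52 FREE]

Answer: [0-2 ALLOC][3-52 FREE]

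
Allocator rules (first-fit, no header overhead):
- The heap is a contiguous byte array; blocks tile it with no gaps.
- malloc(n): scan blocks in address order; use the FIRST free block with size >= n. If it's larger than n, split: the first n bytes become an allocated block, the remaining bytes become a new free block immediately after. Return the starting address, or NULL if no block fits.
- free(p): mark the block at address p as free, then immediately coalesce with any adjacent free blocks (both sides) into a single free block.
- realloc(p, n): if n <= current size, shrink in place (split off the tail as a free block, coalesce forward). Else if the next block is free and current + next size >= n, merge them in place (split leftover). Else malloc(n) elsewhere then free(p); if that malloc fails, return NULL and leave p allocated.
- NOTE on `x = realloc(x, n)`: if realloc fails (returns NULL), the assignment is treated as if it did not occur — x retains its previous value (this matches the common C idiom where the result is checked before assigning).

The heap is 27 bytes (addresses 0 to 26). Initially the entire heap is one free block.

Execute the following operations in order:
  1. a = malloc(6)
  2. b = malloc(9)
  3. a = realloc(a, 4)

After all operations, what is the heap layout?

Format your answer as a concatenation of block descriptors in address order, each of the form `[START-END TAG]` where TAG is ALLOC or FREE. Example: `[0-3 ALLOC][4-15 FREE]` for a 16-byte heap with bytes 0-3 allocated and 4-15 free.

Op 1: a = malloc(6) -> a = 0; heap: [0-5 ALLOC][6-26 FREE]
Op 2: b = malloc(9) -> b = 6; heap: [0-5 ALLOC][6-14 ALLOC][15-26 FREE]
Op 3: a = realloc(a, 4) -> a = 0; heap: [0-3 ALLOC][4-5 FREE][6-14 ALLOC][15-26 FREE]

Answer: [0-3 ALLOC][4-5 FREE][6-14 ALLOC][15-26 FREE]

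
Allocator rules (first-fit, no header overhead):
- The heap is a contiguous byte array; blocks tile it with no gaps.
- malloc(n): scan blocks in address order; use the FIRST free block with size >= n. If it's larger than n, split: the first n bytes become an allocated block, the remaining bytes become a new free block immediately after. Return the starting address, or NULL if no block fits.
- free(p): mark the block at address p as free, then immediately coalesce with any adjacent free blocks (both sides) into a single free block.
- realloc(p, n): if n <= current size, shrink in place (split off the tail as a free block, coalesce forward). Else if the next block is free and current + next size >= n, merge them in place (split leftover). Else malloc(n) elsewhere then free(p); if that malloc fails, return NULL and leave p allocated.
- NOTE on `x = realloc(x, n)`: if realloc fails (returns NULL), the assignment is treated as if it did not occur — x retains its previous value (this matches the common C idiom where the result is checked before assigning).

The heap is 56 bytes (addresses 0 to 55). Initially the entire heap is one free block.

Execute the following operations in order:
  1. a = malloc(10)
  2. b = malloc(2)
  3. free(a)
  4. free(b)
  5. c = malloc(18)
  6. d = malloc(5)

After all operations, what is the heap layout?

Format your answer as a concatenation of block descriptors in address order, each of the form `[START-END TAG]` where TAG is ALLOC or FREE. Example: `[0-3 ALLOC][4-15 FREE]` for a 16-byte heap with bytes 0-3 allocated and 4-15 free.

Answer: [0-17 ALLOC][18-22 ALLOC][23-55 FREE]

Derivation:
Op 1: a = malloc(10) -> a = 0; heap: [0-9 ALLOC][10-55 FREE]
Op 2: b = malloc(2) -> b = 10; heap: [0-9 ALLOC][10-11 ALLOC][12-55 FREE]
Op 3: free(a) -> (freed a); heap: [0-9 FREE][10-11 ALLOC][12-55 FREE]
Op 4: free(b) -> (freed b); heap: [0-55 FREE]
Op 5: c = malloc(18) -> c = 0; heap: [0-17 ALLOC][18-55 FREE]
Op 6: d = malloc(5) -> d = 18; heap: [0-17 ALLOC][18-22 ALLOC][23-55 FREE]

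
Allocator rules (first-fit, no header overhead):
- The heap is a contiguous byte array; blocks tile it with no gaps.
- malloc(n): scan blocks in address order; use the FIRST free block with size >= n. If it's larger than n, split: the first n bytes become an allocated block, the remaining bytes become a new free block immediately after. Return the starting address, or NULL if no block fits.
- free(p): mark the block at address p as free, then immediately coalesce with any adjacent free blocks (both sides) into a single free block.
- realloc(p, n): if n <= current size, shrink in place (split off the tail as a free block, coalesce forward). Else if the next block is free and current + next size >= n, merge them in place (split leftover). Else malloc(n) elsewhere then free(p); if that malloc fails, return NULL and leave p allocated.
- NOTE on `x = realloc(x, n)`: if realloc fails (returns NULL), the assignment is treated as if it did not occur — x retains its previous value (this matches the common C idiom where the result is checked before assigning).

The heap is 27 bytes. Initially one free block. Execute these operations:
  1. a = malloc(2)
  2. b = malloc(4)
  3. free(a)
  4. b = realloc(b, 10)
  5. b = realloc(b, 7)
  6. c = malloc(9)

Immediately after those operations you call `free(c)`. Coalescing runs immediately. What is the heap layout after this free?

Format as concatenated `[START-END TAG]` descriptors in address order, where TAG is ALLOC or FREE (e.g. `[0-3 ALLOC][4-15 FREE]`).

Answer: [0-1 FREE][2-8 ALLOC][9-26 FREE]

Derivation:
Op 1: a = malloc(2) -> a = 0; heap: [0-1 ALLOC][2-26 FREE]
Op 2: b = malloc(4) -> b = 2; heap: [0-1 ALLOC][2-5 ALLOC][6-26 FREE]
Op 3: free(a) -> (freed a); heap: [0-1 FREE][2-5 ALLOC][6-26 FREE]
Op 4: b = realloc(b, 10) -> b = 2; heap: [0-1 FREE][2-11 ALLOC][12-26 FREE]
Op 5: b = realloc(b, 7) -> b = 2; heap: [0-1 FREE][2-8 ALLOC][9-26 FREE]
Op 6: c = malloc(9) -> c = 9; heap: [0-1 FREE][2-8 ALLOC][9-17 ALLOC][18-26 FREE]
free(c): c = 9 -> block [9-17 ALLOC]; mark free, coalesce with adjacent free neighbors -> [0-1 FREE][2-8 ALLOC][9-26 FREE]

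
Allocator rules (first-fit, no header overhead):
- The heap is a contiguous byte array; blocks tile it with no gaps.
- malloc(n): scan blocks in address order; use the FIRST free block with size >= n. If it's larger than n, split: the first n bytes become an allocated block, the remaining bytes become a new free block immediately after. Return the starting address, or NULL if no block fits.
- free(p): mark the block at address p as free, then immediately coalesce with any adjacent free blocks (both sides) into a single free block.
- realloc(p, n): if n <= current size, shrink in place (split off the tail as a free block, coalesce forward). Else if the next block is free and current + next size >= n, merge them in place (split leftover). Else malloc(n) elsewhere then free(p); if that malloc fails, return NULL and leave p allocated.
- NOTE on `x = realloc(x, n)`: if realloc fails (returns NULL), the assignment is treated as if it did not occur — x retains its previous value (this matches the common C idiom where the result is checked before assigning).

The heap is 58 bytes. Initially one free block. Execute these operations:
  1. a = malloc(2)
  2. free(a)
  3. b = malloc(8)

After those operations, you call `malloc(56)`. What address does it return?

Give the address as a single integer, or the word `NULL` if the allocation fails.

Op 1: a = malloc(2) -> a = 0; heap: [0-1 ALLOC][2-57 FREE]
Op 2: free(a) -> (freed a); heap: [0-57 FREE]
Op 3: b = malloc(8) -> b = 0; heap: [0-7 ALLOC][8-57 FREE]
malloc(56): first-fit scan over [0-7 ALLOC][8-57 FREE] -> NULL

Answer: NULL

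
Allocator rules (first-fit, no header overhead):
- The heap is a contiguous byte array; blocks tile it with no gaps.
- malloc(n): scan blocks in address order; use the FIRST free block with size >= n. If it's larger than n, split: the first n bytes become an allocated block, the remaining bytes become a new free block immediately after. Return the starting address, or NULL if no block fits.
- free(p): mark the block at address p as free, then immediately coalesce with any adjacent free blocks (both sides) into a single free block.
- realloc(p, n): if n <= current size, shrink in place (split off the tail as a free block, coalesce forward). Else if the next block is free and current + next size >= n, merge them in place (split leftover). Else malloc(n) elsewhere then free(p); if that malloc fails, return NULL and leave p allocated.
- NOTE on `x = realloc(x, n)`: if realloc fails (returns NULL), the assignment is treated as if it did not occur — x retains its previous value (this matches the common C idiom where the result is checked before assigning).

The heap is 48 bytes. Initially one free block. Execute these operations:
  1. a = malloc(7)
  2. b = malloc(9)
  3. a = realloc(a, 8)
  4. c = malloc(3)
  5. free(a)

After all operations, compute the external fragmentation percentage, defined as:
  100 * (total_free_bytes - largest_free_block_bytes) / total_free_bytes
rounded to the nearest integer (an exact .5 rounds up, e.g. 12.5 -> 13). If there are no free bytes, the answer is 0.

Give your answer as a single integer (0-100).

Op 1: a = malloc(7) -> a = 0; heap: [0-6 ALLOC][7-47 FREE]
Op 2: b = malloc(9) -> b = 7; heap: [0-6 ALLOC][7-15 ALLOC][16-47 FREE]
Op 3: a = realloc(a, 8) -> a = 16; heap: [0-6 FREE][7-15 ALLOC][16-23 ALLOC][24-47 FREE]
Op 4: c = malloc(3) -> c = 0; heap: [0-2 ALLOC][3-6 FREE][7-15 ALLOC][16-23 ALLOC][24-47 FREE]
Op 5: free(a) -> (freed a); heap: [0-2 ALLOC][3-6 FREE][7-15 ALLOC][16-47 FREE]
Free blocks: [4 32] total_free=36 largest=32 -> 100*(36-32)/36 = 400/36 ≈ 11.111 -> rounds to 11

Answer: 11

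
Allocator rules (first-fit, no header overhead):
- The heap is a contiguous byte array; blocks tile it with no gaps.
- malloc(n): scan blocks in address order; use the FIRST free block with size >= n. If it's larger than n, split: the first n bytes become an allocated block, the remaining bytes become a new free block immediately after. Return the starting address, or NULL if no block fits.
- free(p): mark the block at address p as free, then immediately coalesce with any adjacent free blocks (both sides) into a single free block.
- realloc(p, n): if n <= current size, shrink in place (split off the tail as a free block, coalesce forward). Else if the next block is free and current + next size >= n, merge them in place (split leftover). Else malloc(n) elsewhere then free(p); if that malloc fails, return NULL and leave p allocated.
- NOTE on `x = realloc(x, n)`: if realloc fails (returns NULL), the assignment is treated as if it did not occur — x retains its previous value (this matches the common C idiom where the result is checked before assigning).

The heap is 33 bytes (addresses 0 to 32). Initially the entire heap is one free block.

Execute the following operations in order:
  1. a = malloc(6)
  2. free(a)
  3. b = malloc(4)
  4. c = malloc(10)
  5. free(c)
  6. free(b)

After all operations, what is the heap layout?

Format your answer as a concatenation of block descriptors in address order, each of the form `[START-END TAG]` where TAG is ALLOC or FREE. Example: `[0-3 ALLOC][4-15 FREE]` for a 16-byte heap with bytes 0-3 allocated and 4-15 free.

Answer: [0-32 FREE]

Derivation:
Op 1: a = malloc(6) -> a = 0; heap: [0-5 ALLOC][6-32 FREE]
Op 2: free(a) -> (freed a); heap: [0-32 FREE]
Op 3: b = malloc(4) -> b = 0; heap: [0-3 ALLOC][4-32 FREE]
Op 4: c = malloc(10) -> c = 4; heap: [0-3 ALLOC][4-13 ALLOC][14-32 FREE]
Op 5: free(c) -> (freed c); heap: [0-3 ALLOC][4-32 FREE]
Op 6: free(b) -> (freed b); heap: [0-32 FREE]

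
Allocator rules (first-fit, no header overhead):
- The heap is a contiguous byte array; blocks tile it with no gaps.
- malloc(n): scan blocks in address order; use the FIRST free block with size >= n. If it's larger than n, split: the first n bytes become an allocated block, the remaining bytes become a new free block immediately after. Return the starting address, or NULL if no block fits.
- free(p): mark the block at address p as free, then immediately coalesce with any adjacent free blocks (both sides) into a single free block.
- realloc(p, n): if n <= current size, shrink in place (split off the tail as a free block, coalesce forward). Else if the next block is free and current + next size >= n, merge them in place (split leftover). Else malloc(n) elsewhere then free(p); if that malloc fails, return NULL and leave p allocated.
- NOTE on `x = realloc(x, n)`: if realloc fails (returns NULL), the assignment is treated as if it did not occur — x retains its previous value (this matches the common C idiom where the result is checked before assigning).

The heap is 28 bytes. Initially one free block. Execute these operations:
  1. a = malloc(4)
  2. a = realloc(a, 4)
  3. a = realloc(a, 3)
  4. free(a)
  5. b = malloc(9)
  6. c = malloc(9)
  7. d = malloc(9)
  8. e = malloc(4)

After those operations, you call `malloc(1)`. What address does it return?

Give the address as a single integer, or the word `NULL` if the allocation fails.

Answer: 27

Derivation:
Op 1: a = malloc(4) -> a = 0; heap: [0-3 ALLOC][4-27 FREE]
Op 2: a = realloc(a, 4) -> a = 0; heap: [0-3 ALLOC][4-27 FREE]
Op 3: a = realloc(a, 3) -> a = 0; heap: [0-2 ALLOC][3-27 FREE]
Op 4: free(a) -> (freed a); heap: [0-27 FREE]
Op 5: b = malloc(9) -> b = 0; heap: [0-8 ALLOC][9-27 FREE]
Op 6: c = malloc(9) -> c = 9; heap: [0-8 ALLOC][9-17 ALLOC][18-27 FREE]
Op 7: d = malloc(9) -> d = 18; heap: [0-8 ALLOC][9-17 ALLOC][18-26 ALLOC][27-27 FREE]
Op 8: e = malloc(4) -> e = NULL; heap: [0-8 ALLOC][9-17 ALLOC][18-26 ALLOC][27-27 FREE]
malloc(1): first-fit scan over [0-8 ALLOC][9-17 ALLOC][18-26 ALLOC][27-27 FREE] -> 27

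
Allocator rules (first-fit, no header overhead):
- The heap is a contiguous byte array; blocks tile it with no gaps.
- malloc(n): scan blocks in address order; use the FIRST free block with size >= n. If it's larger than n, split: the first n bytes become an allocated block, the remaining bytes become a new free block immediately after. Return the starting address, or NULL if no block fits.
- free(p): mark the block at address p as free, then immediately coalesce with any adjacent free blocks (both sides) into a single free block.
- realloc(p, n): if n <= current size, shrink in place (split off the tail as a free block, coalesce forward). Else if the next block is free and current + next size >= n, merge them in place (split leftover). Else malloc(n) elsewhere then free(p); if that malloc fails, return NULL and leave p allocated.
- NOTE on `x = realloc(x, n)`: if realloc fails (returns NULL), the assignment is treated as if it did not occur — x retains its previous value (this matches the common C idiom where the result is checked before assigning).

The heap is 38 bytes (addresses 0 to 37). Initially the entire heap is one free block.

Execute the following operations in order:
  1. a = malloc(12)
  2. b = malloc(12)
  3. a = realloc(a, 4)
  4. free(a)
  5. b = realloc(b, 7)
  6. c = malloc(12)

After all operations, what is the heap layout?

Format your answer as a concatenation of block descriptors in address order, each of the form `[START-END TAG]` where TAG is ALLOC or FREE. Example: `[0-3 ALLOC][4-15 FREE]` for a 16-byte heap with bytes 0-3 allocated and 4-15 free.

Op 1: a = malloc(12) -> a = 0; heap: [0-11 ALLOC][12-37 FREE]
Op 2: b = malloc(12) -> b = 12; heap: [0-11 ALLOC][12-23 ALLOC][24-37 FREE]
Op 3: a = realloc(a, 4) -> a = 0; heap: [0-3 ALLOC][4-11 FREE][12-23 ALLOC][24-37 FREE]
Op 4: free(a) -> (freed a); heap: [0-11 FREE][12-23 ALLOC][24-37 FREE]
Op 5: b = realloc(b, 7) -> b = 12; heap: [0-11 FREE][12-18 ALLOC][19-37 FREE]
Op 6: c = malloc(12) -> c = 0; heap: [0-11 ALLOC][12-18 ALLOC][19-37 FREE]

Answer: [0-11 ALLOC][12-18 ALLOC][19-37 FREE]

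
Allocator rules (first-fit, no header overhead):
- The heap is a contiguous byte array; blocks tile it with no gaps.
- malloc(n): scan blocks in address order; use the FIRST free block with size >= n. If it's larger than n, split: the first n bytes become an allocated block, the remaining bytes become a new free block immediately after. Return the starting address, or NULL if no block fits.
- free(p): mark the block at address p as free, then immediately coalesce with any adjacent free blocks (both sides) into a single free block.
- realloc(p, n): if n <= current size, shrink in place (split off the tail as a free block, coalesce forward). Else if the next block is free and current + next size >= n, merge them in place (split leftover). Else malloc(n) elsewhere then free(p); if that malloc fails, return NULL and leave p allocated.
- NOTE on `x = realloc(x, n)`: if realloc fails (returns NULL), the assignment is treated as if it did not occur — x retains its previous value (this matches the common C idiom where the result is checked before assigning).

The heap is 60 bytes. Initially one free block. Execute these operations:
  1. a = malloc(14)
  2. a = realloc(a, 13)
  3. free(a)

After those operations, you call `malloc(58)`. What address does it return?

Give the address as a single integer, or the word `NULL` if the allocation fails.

Op 1: a = malloc(14) -> a = 0; heap: [0-13 ALLOC][14-59 FREE]
Op 2: a = realloc(a, 13) -> a = 0; heap: [0-12 ALLOC][13-59 FREE]
Op 3: free(a) -> (freed a); heap: [0-59 FREE]
malloc(58): first-fit scan over [0-59 FREE] -> 0

Answer: 0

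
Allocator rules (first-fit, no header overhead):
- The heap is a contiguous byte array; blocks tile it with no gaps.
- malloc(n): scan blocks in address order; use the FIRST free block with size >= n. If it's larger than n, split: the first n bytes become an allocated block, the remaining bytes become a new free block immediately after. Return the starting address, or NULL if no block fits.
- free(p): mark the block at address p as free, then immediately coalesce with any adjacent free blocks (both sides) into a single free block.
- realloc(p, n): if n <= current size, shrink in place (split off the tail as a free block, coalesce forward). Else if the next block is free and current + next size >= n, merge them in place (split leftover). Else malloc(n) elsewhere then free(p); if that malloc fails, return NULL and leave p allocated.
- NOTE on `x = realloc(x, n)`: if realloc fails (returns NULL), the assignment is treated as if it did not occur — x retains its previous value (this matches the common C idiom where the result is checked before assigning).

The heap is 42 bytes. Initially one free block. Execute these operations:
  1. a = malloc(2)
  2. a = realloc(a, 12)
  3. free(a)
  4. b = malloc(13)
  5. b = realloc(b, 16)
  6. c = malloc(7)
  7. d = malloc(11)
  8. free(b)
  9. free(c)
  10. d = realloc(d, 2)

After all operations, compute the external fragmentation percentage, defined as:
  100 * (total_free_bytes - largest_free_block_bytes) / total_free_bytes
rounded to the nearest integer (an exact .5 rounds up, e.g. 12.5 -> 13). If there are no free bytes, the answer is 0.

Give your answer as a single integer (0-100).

Op 1: a = malloc(2) -> a = 0; heap: [0-1 ALLOC][2-41 FREE]
Op 2: a = realloc(a, 12) -> a = 0; heap: [0-11 ALLOC][12-41 FREE]
Op 3: free(a) -> (freed a); heap: [0-41 FREE]
Op 4: b = malloc(13) -> b = 0; heap: [0-12 ALLOC][13-41 FREE]
Op 5: b = realloc(b, 16) -> b = 0; heap: [0-15 ALLOC][16-41 FREE]
Op 6: c = malloc(7) -> c = 16; heap: [0-15 ALLOC][16-22 ALLOC][23-41 FREE]
Op 7: d = malloc(11) -> d = 23; heap: [0-15 ALLOC][16-22 ALLOC][23-33 ALLOC][34-41 FREE]
Op 8: free(b) -> (freed b); heap: [0-15 FREE][16-22 ALLOC][23-33 ALLOC][34-41 FREE]
Op 9: free(c) -> (freed c); heap: [0-22 FREE][23-33 ALLOC][34-41 FREE]
Op 10: d = realloc(d, 2) -> d = 23; heap: [0-22 FREE][23-24 ALLOC][25-41 FREE]
Free blocks: [23 17] total_free=40 largest=23 -> 100*(40-23)/40 = 1700/40 = 42.5 -> rounds to 43

Answer: 43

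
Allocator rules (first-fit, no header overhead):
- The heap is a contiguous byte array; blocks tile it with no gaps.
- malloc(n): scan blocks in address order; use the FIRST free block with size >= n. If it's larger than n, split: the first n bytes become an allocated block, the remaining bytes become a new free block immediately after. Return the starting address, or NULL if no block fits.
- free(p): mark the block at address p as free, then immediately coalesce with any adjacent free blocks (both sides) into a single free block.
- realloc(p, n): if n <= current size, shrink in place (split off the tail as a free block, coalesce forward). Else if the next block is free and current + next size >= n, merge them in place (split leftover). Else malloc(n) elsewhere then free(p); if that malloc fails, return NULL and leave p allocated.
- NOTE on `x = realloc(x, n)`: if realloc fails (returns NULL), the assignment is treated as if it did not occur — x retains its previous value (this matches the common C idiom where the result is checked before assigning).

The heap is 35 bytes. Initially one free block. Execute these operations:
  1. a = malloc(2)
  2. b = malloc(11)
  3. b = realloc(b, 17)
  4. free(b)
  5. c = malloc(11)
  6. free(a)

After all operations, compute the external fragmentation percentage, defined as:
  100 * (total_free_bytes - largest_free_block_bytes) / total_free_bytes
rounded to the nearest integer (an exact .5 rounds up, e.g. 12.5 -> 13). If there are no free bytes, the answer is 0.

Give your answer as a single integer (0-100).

Answer: 8

Derivation:
Op 1: a = malloc(2) -> a = 0; heap: [0-1 ALLOC][2-34 FREE]
Op 2: b = malloc(11) -> b = 2; heap: [0-1 ALLOC][2-12 ALLOC][13-34 FREE]
Op 3: b = realloc(b, 17) -> b = 2; heap: [0-1 ALLOC][2-18 ALLOC][19-34 FREE]
Op 4: free(b) -> (freed b); heap: [0-1 ALLOC][2-34 FREE]
Op 5: c = malloc(11) -> c = 2; heap: [0-1 ALLOC][2-12 ALLOC][13-34 FREE]
Op 6: free(a) -> (freed a); heap: [0-1 FREE][2-12 ALLOC][13-34 FREE]
Free blocks: [2 22] total_free=24 largest=22 -> 100*(24-22)/24 = 200/24 ≈ 8.333 -> rounds to 8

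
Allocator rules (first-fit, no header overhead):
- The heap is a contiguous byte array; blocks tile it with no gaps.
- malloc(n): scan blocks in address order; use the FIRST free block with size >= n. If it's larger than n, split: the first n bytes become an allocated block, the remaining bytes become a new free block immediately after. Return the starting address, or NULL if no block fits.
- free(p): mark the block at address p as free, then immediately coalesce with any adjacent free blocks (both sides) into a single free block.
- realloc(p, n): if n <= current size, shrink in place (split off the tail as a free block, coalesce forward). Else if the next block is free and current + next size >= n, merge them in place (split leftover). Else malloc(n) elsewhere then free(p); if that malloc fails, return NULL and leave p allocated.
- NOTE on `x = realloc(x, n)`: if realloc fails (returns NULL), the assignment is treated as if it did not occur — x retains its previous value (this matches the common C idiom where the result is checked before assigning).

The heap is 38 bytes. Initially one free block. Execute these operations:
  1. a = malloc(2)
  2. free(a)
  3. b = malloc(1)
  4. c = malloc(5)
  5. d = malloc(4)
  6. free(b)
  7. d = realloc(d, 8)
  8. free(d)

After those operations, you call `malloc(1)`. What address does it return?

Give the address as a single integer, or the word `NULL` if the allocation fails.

Answer: 0

Derivation:
Op 1: a = malloc(2) -> a = 0; heap: [0-1 ALLOC][2-37 FREE]
Op 2: free(a) -> (freed a); heap: [0-37 FREE]
Op 3: b = malloc(1) -> b = 0; heap: [0-0 ALLOC][1-37 FREE]
Op 4: c = malloc(5) -> c = 1; heap: [0-0 ALLOC][1-5 ALLOC][6-37 FREE]
Op 5: d = malloc(4) -> d = 6; heap: [0-0 ALLOC][1-5 ALLOC][6-9 ALLOC][10-37 FREE]
Op 6: free(b) -> (freed b); heap: [0-0 FREE][1-5 ALLOC][6-9 ALLOC][10-37 FREE]
Op 7: d = realloc(d, 8) -> d = 6; heap: [0-0 FREE][1-5 ALLOC][6-13 ALLOC][14-37 FREE]
Op 8: free(d) -> (freed d); heap: [0-0 FREE][1-5 ALLOC][6-37 FREE]
malloc(1): first-fit scan over [0-0 FREE][1-5 ALLOC][6-37 FREE] -> 0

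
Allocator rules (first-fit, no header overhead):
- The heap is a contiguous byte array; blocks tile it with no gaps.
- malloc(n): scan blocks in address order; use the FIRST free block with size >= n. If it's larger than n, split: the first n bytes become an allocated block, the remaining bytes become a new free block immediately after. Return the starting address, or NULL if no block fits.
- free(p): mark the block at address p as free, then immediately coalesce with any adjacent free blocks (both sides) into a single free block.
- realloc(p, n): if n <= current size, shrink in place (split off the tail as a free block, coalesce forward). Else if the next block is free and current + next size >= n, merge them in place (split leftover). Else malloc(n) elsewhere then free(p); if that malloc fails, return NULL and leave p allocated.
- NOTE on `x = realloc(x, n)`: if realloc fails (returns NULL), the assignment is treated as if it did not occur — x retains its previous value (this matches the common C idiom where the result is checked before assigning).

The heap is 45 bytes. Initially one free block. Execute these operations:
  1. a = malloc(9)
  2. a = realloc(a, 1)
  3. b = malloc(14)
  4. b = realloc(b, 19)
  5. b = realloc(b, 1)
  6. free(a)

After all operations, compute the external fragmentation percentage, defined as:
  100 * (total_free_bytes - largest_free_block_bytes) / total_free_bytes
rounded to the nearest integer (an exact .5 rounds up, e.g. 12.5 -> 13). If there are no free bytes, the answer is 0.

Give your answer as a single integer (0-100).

Op 1: a = malloc(9) -> a = 0; heap: [0-8 ALLOC][9-44 FREE]
Op 2: a = realloc(a, 1) -> a = 0; heap: [0-0 ALLOC][1-44 FREE]
Op 3: b = malloc(14) -> b = 1; heap: [0-0 ALLOC][1-14 ALLOC][15-44 FREE]
Op 4: b = realloc(b, 19) -> b = 1; heap: [0-0 ALLOC][1-19 ALLOC][20-44 FREE]
Op 5: b = realloc(b, 1) -> b = 1; heap: [0-0 ALLOC][1-1 ALLOC][2-44 FREE]
Op 6: free(a) -> (freed a); heap: [0-0 FREE][1-1 ALLOC][2-44 FREE]
Free blocks: [1 43] total_free=44 largest=43 -> 100*(44-43)/44 = 100/44 ≈ 2.273 -> rounds to 2

Answer: 2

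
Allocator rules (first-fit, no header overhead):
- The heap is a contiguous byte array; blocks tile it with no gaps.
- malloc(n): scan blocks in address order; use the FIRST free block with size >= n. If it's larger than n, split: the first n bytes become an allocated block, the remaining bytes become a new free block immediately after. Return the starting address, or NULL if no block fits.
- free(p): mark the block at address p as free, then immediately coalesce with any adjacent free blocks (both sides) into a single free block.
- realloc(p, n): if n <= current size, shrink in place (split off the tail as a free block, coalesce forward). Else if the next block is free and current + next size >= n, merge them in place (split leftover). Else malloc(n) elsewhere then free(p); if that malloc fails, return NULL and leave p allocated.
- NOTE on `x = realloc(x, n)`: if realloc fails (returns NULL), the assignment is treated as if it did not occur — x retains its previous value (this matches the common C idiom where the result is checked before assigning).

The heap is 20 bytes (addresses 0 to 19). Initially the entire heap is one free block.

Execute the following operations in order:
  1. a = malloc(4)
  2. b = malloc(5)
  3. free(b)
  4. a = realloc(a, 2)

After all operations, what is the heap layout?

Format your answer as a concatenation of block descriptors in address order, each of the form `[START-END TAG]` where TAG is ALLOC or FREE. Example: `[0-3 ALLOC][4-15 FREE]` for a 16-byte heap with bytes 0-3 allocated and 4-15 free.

Answer: [0-1 ALLOC][2-19 FREE]

Derivation:
Op 1: a = malloc(4) -> a = 0; heap: [0-3 ALLOC][4-19 FREE]
Op 2: b = malloc(5) -> b = 4; heap: [0-3 ALLOC][4-8 ALLOC][9-19 FREE]
Op 3: free(b) -> (freed b); heap: [0-3 ALLOC][4-19 FREE]
Op 4: a = realloc(a, 2) -> a = 0; heap: [0-1 ALLOC][2-19 FREE]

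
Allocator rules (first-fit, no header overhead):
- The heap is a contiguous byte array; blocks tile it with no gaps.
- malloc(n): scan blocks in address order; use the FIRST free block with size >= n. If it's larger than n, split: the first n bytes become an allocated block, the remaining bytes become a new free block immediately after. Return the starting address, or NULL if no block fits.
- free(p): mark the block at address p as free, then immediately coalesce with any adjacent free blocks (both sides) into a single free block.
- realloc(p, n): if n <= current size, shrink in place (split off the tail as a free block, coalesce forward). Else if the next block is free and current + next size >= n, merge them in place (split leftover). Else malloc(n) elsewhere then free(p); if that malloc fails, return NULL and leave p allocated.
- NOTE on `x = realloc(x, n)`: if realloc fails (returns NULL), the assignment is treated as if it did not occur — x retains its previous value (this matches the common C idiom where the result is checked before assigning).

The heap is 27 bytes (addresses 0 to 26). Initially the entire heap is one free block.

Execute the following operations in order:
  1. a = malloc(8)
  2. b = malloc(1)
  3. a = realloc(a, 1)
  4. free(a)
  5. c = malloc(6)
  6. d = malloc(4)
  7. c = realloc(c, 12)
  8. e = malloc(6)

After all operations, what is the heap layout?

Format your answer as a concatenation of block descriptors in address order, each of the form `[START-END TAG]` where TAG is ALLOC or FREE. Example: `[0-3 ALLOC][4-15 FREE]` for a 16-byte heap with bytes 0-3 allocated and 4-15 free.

Answer: [0-5 ALLOC][6-7 FREE][8-8 ALLOC][9-12 ALLOC][13-24 ALLOC][25-26 FREE]

Derivation:
Op 1: a = malloc(8) -> a = 0; heap: [0-7 ALLOC][8-26 FREE]
Op 2: b = malloc(1) -> b = 8; heap: [0-7 ALLOC][8-8 ALLOC][9-26 FREE]
Op 3: a = realloc(a, 1) -> a = 0; heap: [0-0 ALLOC][1-7 FREE][8-8 ALLOC][9-26 FREE]
Op 4: free(a) -> (freed a); heap: [0-7 FREE][8-8 ALLOC][9-26 FREE]
Op 5: c = malloc(6) -> c = 0; heap: [0-5 ALLOC][6-7 FREE][8-8 ALLOC][9-26 FREE]
Op 6: d = malloc(4) -> d = 9; heap: [0-5 ALLOC][6-7 FREE][8-8 ALLOC][9-12 ALLOC][13-26 FREE]
Op 7: c = realloc(c, 12) -> c = 13; heap: [0-7 FREE][8-8 ALLOC][9-12 ALLOC][13-24 ALLOC][25-26 FREE]
Op 8: e = malloc(6) -> e = 0; heap: [0-5 ALLOC][6-7 FREE][8-8 ALLOC][9-12 ALLOC][13-24 ALLOC][25-26 FREE]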